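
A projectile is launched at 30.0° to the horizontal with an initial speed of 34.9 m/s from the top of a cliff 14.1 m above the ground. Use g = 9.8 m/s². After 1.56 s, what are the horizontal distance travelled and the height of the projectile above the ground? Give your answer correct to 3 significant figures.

x = 47.1 m, y = 29.4 m

v_x = 34.9 cos 30.0° = 30.22 m/s; v_y0 = 34.9 sin 30.0° = 17.45 m/s.
x = v_x t = 30.22 × 1.56 = 47.1 m.
y = 14.1 + v_y0 t − ½ g t² = 29.4 m.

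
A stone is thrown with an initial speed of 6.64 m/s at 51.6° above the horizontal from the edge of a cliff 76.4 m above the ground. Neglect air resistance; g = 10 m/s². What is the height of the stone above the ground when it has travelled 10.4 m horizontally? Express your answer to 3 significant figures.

v_x = 6.64 cos 51.6° = 4.124 m/s, v_y0 = 6.64 sin 51.6° = 5.204 m/s.
Time to reach x = 10.4 m: t = x / v_x = 10.4 / 4.124 = 2.522 s.
y = 76.4 + v_y0 t − ½ g t² = 76.4 + 5.204×2.522 − 5.000×2.522² = 57.7 m.

57.7 m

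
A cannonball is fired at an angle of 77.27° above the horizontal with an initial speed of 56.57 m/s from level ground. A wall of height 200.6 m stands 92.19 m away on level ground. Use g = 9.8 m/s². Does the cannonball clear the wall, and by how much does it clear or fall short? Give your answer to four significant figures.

v_x = 56.57 cos 77.27° = 12.466 m/s; v_y0 = 56.57 sin 77.27° = 55.179 m/s.
Time to reach the wall: t = 92.19 / 12.466 = 7.3953 s.
Height at that point: y = 55.179×7.3953 − 4.900×7.3953² = 140.08 m.
That is 200.6 − 140.08 = 60.52 m below the top of the wall, so the cannonball does not clear it.

No — it falls 60.52 m short of clearing the wall.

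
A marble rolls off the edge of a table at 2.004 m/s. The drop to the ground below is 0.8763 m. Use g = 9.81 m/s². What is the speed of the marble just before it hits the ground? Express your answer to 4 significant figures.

Fall time: t = √(2 × 0.8763 / 9.81) = 0.42268 s.
At impact: v_x = 2.004 m/s (unchanged), v_y = g t = 9.81 × 0.42268 = 4.1465 m/s.
Speed = √(v_x² + v_y²) = √(4.0160 + 17.193) = 4.605 m/s.

4.605 m/s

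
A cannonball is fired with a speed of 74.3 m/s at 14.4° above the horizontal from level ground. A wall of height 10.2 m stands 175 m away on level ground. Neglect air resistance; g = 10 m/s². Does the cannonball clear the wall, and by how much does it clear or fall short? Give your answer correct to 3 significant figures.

v_x = 74.3 cos 14.4° = 71.97 m/s; v_y0 = 74.3 sin 14.4° = 18.48 m/s.
Time to reach the wall: t = 175 / 71.97 = 2.432 s.
Height at that point: y = 18.48×2.432 − 5.000×2.432² = 15.37 m.
That is 15.37 − 10.2 = 5.17 m above the top of the wall, so the cannonball clears it.

Yes — it clears the wall by 5.17 m.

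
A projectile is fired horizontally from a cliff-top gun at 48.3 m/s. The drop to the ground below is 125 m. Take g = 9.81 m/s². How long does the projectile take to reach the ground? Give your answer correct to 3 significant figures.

The horizontal speed doesn't affect the fall. With v_y0 = 0, h = ½ g t².
t = √(2 × 125 / 9.81) = √25.48 = 5.05 s.

5.05 s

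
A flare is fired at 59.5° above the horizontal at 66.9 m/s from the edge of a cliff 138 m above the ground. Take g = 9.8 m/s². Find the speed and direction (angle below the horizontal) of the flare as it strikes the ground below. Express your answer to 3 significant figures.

v_x = 66.9 cos 59.5° = 33.95 m/s (constant).
|v_y| at impact = √((57.64)² + 2×9.8×138) = 77.63 m/s.
Speed = √(33.95² + 77.63²) = 84.7 m/s; angle = arctan(77.63/33.95) = 66.4° below horizontal.

84.7 m/s at 66.4° below the horizontal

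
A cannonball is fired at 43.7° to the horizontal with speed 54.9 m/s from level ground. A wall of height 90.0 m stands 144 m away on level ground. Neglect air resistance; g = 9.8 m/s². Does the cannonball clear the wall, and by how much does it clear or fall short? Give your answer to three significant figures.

No — it falls 16.9 m short of clearing the wall.

v_x = 54.9 cos 43.7° = 39.69 m/s; v_y0 = 54.9 sin 43.7° = 37.93 m/s.
Time to reach the wall: t = 144 / 39.69 = 3.628 s.
Height at that point: y = 37.93×3.628 − 4.900×3.628² = 73.11 m.
That is 90.0 − 73.11 = 16.9 m below the top of the wall, so the cannonball does not clear it.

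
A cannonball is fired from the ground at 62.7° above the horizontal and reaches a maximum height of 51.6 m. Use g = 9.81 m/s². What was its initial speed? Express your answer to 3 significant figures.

35.8 m/s

At maximum height v_y = 0, so (v₀ sin θ)² = 2 g H.
v₀ sin 62.7° = √(2 × 9.81 × 51.6) = 31.82 m/s.
v₀ = 31.82 / sin 62.7° = 31.82 / 0.8886 = 35.8 m/s.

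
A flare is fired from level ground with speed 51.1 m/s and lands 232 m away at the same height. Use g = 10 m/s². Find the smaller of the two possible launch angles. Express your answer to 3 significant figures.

31.3°

Level-ground range: R = v₀² sin(2θ)/g ⇒ sin 2θ = R g / v₀² = 232×10/51.1² = 0.8885.
2θ = arcsin(0.8885) = 62.69° or 180° − 62.69° = 117.31°.
So θ = 31.3° or θ = 58.7°.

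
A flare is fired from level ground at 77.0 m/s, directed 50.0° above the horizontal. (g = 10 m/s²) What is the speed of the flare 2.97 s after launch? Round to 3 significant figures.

57.5 m/s

v_x = 77.0 cos 50.0° = 49.49 m/s (constant).
v_y(t) = 77.0 sin 50.0° − g t = 58.99 − 10 × 2.97 = 29.29 m/s.
Speed = √(v_x² + v_y²) = √(2449 + 857.9) = 57.5 m/s.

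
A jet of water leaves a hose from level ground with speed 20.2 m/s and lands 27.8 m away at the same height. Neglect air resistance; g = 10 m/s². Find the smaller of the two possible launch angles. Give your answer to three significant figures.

21.5°

Level-ground range: R = v₀² sin(2θ)/g ⇒ sin 2θ = R g / v₀² = 27.8×10/20.2² = 0.6813.
2θ = arcsin(0.6813) = 42.95° or 180° − 42.95° = 137.05°.
So θ = 21.5° or θ = 68.5°.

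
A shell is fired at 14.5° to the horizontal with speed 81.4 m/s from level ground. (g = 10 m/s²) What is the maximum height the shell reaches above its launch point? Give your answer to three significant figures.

Vertical component of launch velocity: v_y = 81.4 sin 14.5° = 20.38 m/s.
At the highest point the vertical velocity is zero, so v_y² = 2 g h_max.
h_max = (20.38)² / (2 × 10) = 415.3 / 20.00 = 20.8 m.

20.8 m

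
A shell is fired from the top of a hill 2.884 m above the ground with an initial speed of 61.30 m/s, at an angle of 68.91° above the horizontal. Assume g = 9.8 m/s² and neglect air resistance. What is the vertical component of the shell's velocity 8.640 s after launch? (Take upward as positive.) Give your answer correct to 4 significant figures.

Initial vertical component: v_y0 = 61.30 sin 68.91° = 57.194 m/s.
v_y(t) = v_y0 − g t = 57.194 − 9.8 × 8.640 = -27.48 m/s.

-27.48 m/s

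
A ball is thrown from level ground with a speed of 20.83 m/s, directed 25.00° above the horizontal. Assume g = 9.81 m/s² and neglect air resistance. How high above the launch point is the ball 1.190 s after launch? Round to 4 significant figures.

v_y0 = 20.83 sin 25.00° = 8.8031 m/s.
y(t) = v_y0 t − ½ g t² = 8.8031×1.190 − 4.905×1.190² = 3.530 m.

3.530 m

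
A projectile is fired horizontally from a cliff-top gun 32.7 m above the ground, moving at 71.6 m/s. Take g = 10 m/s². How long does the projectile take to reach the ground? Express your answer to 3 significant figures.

The horizontal speed doesn't affect the fall. With v_y0 = 0, h = ½ g t².
t = √(2 × 32.7 / 10) = √6.540 = 2.56 s.

2.56 s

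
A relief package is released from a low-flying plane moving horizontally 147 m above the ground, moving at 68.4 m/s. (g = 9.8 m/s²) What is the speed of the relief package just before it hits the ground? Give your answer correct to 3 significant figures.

Fall time: t = √(2 × 147 / 9.8) = 5.477 s.
At impact: v_x = 68.4 m/s (unchanged), v_y = g t = 9.8 × 5.477 = 53.67 m/s.
Speed = √(v_x² + v_y²) = √(4679 + 2880) = 86.9 m/s.

86.9 m/s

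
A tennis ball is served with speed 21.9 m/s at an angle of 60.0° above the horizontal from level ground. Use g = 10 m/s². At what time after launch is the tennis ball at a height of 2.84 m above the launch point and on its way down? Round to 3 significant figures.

v_y0 = 21.9 sin 60.0° = 18.97 m/s.
Set y = v_y0 t − ½ g t² = 2.84: 5.000 t² − 18.97 t + 2.84 = 0.
t = [18.97 ± √(359.9 − 56.80)] / 10 = (18.97 ± 17.41) / 10, giving t = 0.156 s or t = 3.64 s.
On the way down corresponds to the larger root: t = 3.64 s.

3.64 s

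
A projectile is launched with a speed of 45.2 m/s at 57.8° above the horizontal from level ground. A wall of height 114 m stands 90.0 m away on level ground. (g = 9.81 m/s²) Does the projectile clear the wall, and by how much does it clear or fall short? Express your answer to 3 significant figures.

v_x = 45.2 cos 57.8° = 24.09 m/s; v_y0 = 45.2 sin 57.8° = 38.25 m/s.
Time to reach the wall: t = 90.0 / 24.09 = 3.736 s.
Height at that point: y = 38.25×3.736 − 4.905×3.736² = 74.44 m.
That is 114 − 74.44 = 39.6 m below the top of the wall, so the projectile does not clear it.

No — it falls 39.6 m short of clearing the wall.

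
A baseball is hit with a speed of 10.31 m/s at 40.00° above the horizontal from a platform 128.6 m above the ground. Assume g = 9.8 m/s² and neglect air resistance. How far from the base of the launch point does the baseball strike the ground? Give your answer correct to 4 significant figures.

46.15 m

Components: v_x = 10.31 cos 40.00° = 7.8979 m/s, v_y = 10.31 sin 40.00° = 6.6271 m/s.
Vertical: 0 = 128.6 + 6.6271 t − ½(9.8) t² ⇒ 4.900 t² − 6.6271 t − 128.6 = 0.
t = [6.6271 + √(43.918 + 2520.6)] / 9.800 = 5.8437 s.
Horizontal: R = v_x · t = 7.8979 × 5.8437 = 46.15 m.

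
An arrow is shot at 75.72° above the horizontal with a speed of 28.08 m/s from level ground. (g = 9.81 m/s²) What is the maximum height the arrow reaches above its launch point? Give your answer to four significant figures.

37.74 m

Vertical component of launch velocity: v_y = 28.08 sin 75.72° = 27.212 m/s.
At the highest point the vertical velocity is zero, so v_y² = 2 g h_max.
h_max = (27.212)² / (2 × 9.81) = 740.49 / 19.62 = 37.74 m.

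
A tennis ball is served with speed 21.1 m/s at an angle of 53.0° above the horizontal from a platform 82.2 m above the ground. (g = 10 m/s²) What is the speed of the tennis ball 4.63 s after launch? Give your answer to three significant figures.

32.1 m/s

v_x = 21.1 cos 53.0° = 12.70 m/s (constant).
v_y(t) = 21.1 sin 53.0° − g t = 16.85 − 10 × 4.63 = -29.45 m/s.
Speed = √(v_x² + v_y²) = √(161.3 + 867.3) = 32.1 m/s.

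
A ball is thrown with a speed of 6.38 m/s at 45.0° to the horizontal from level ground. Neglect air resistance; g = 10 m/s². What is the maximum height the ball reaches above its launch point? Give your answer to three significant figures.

Vertical component of launch velocity: v_y = 6.38 sin 45.0° = 4.511 m/s.
At the highest point the vertical velocity is zero, so v_y² = 2 g h_max.
h_max = (4.511)² / (2 × 10) = 20.35 / 20.00 = 1.02 m.

1.02 m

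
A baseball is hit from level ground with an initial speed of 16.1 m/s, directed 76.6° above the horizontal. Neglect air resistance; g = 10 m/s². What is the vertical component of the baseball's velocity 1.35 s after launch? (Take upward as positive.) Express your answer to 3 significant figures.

Initial vertical component: v_y0 = 16.1 sin 76.6° = 15.66 m/s.
v_y(t) = v_y0 − g t = 15.66 − 10 × 1.35 = 2.16 m/s.

2.16 m/s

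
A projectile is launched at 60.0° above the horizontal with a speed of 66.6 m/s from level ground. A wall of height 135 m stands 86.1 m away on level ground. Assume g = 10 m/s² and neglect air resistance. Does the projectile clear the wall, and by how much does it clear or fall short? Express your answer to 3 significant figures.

No — it falls 19.3 m short of clearing the wall.

v_x = 66.6 cos 60.0° = 33.30 m/s; v_y0 = 66.6 sin 60.0° = 57.68 m/s.
Time to reach the wall: t = 86.1 / 33.30 = 2.586 s.
Height at that point: y = 57.68×2.586 − 5.000×2.586² = 115.7 m.
That is 135 − 115.7 = 19.3 m below the top of the wall, so the projectile does not clear it.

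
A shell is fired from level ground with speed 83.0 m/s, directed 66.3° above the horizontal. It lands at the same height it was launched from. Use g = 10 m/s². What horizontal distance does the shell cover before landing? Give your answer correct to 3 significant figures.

507 m

Components: v_x = 83.0 cos 66.3° = 33.36 m/s, v_y = 83.0 sin 66.3° = 76.00 m/s.
Time of flight (same landing height): t = 2 v_y / g = 2 × 76.00 / 10 = 15.20 s.
Range: R = v_x · t = 33.36 × 15.20 = 507 m.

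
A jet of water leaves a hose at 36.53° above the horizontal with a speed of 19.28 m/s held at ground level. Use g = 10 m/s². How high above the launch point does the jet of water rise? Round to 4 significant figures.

Vertical component of launch velocity: v_y = 19.28 sin 36.53° = 11.476 m/s.
At the highest point the vertical velocity is zero, so v_y² = 2 g h_max.
h_max = (11.476)² / (2 × 10) = 131.70 / 20.00 = 6.585 m.

6.585 m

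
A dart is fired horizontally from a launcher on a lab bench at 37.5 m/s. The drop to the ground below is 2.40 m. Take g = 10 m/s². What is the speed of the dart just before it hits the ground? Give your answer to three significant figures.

Fall time: t = √(2 × 2.40 / 10) = 0.6928 s.
At impact: v_x = 37.5 m/s (unchanged), v_y = g t = 10 × 0.6928 = 6.928 m/s.
Speed = √(v_x² + v_y²) = √(1406 + 48.00) = 38.1 m/s.

38.1 m/s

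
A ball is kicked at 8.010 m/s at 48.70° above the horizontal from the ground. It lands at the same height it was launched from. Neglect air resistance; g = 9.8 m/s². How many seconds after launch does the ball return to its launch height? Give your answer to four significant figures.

1.228 s

Vertical component: v_y = 8.010 sin 48.70° = 6.0176 m/s.
For a projectile landing at launch height, time of flight is t = 2 v_y / g = 2 × 6.0176 / 9.8 = 1.228 s.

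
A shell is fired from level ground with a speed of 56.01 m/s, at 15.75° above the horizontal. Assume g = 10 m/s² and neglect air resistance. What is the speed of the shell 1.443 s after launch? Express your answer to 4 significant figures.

53.91 m/s

v_x = 56.01 cos 15.75° = 53.907 m/s (constant).
v_y(t) = 56.01 sin 15.75° − g t = 15.203 − 10 × 1.443 = 0.77300 m/s.
Speed = √(v_x² + v_y²) = √(2906.0 + 0.59753) = 53.91 m/s.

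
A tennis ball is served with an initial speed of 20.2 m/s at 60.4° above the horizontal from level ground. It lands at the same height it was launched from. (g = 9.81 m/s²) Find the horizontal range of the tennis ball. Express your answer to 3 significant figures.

35.7 m

For level ground, R = v₀² sin(2θ) / g.
sin(2 × 60.4°) = sin 120.8° = 0.8590.
R = (20.2)² × 0.8590 / 9.81 = 35.7 m.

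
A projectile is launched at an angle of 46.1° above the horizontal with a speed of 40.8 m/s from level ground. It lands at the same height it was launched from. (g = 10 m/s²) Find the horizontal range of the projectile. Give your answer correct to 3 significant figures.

Components: v_x = 40.8 cos 46.1° = 28.29 m/s, v_y = 40.8 sin 46.1° = 29.40 m/s.
Time of flight (same landing height): t = 2 v_y / g = 2 × 29.40 / 10 = 5.880 s.
Range: R = v_x · t = 28.29 × 5.880 = 166 m.

166 m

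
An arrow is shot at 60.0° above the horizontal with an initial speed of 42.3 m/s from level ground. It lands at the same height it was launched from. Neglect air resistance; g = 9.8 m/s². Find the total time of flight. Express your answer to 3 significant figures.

7.48 s

Vertical component: v_y = 42.3 sin 60.0° = 36.63 m/s.
For a projectile landing at launch height, time of flight is t = 2 v_y / g = 2 × 36.63 / 9.8 = 7.48 s.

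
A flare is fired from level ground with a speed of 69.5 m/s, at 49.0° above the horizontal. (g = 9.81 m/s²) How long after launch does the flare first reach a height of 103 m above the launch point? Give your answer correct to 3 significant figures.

2.59 s

v_y0 = 69.5 sin 49.0° = 52.45 m/s.
Set y = v_y0 t − ½ g t² = 103: 4.905 t² − 52.45 t + 103 = 0.
t = [52.45 ± √(2751 − 2021)] / 9.81 = (52.45 ± 27.02) / 9.81, giving t = 2.59 s or t = 8.10 s.
The flare is on the way up at the first time, so t = 2.59 s.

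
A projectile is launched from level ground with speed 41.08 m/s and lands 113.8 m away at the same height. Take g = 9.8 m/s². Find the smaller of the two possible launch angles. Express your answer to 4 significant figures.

Level-ground range: R = v₀² sin(2θ)/g ⇒ sin 2θ = R g / v₀² = 113.8×9.8/41.08² = 0.6609.
2θ = arcsin(0.6609) = 41.369° or 180° − 41.369° = 138.631°.
So θ = 20.68° or θ = 69.32°.

20.68°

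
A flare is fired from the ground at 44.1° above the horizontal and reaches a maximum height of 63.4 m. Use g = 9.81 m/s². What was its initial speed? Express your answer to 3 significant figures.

50.7 m/s

At maximum height v_y = 0, so (v₀ sin θ)² = 2 g H.
v₀ sin 44.1° = √(2 × 9.81 × 63.4) = 35.27 m/s.
v₀ = 35.27 / sin 44.1° = 35.27 / 0.6959 = 50.7 m/s.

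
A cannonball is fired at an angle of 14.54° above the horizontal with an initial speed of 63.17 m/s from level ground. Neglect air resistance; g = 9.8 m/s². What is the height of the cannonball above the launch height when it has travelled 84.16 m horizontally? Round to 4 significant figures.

12.55 m

v_x = 63.17 cos 14.54° = 61.147 m/s, v_y0 = 63.17 sin 14.54° = 15.859 m/s.
Time to reach x = 84.16 m: t = x / v_x = 84.16 / 61.147 = 1.3764 s.
y = v_y0 t − ½ g t² = 15.859×1.3764 − 4.900×1.3764² = 12.55 m.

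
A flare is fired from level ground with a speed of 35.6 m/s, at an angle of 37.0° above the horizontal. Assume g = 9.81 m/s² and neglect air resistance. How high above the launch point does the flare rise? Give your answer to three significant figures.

23.4 m

Vertical component of launch velocity: v_y = 35.6 sin 37.0° = 21.42 m/s.
At the highest point the vertical velocity is zero, so v_y² = 2 g h_max.
h_max = (21.42)² / (2 × 9.81) = 458.8 / 19.62 = 23.4 m.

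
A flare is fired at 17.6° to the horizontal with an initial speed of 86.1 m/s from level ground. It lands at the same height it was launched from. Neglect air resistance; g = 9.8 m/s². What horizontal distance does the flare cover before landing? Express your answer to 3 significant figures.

Components: v_x = 86.1 cos 17.6° = 82.07 m/s, v_y = 86.1 sin 17.6° = 26.03 m/s.
Time of flight (same landing height): t = 2 v_y / g = 2 × 26.03 / 9.8 = 5.312 s.
Range: R = v_x · t = 82.07 × 5.312 = 436 m.

436 m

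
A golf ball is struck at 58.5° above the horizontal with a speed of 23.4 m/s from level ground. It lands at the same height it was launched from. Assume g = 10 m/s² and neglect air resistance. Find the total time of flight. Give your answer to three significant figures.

3.99 s

Vertical component: v_y = 23.4 sin 58.5° = 19.95 m/s.
For a projectile landing at launch height, time of flight is t = 2 v_y / g = 2 × 19.95 / 10 = 3.99 s.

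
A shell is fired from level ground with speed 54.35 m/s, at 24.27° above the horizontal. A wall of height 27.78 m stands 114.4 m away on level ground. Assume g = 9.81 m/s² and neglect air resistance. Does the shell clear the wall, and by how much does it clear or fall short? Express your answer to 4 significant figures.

v_x = 54.35 cos 24.27° = 49.546 m/s; v_y0 = 54.35 sin 24.27° = 22.340 m/s.
Time to reach the wall: t = 114.4 / 49.546 = 2.3090 s.
Height at that point: y = 22.340×2.3090 − 4.905×2.3090² = 25.432 m.
That is 27.78 − 25.432 = 2.348 m below the top of the wall, so the shell does not clear it.

No — it falls 2.348 m short of clearing the wall.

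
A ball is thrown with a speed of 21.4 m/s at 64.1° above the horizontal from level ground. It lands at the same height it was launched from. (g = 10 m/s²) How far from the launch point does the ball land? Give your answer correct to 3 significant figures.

For level ground, R = v₀² sin(2θ) / g.
sin(2 × 64.1°) = sin 128.2° = 0.7859.
R = (21.4)² × 0.7859 / 10 = 36.0 m.

36.0 m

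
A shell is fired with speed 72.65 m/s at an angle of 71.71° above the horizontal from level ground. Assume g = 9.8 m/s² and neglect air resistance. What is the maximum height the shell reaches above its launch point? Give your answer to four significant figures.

Vertical component of launch velocity: v_y = 72.65 sin 71.71° = 68.980 m/s.
At the highest point the vertical velocity is zero, so v_y² = 2 g h_max.
h_max = (68.980)² / (2 × 9.8) = 4758.2 / 19.60 = 242.8 m.

242.8 m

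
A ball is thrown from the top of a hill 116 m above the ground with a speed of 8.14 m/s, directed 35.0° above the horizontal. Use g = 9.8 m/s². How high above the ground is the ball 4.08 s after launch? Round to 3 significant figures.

v_y0 = 8.14 sin 35.0° = 4.669 m/s.
y(t) = 116 + v_y0 t − ½ g t² = 116 + 4.669×4.08 − ½×9.8×4.08² = 53.5 m.

53.5 m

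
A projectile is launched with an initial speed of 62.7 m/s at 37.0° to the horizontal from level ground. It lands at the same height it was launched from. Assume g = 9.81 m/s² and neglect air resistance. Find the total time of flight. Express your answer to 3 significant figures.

Vertical component: v_y = 62.7 sin 37.0° = 37.73 m/s.
For a projectile landing at launch height, time of flight is t = 2 v_y / g = 2 × 37.73 / 9.81 = 7.69 s.

7.69 s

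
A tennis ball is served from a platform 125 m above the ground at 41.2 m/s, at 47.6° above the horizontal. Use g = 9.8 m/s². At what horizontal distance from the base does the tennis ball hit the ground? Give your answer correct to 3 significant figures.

251 m

Components: v_x = 41.2 cos 47.6° = 27.78 m/s, v_y = 41.2 sin 47.6° = 30.42 m/s.
Vertical: 0 = 125 + 30.42 t − ½(9.8) t² ⇒ 4.900 t² − 30.42 t − 125 = 0.
t = [30.42 + √(925.4 + 2450)] / 9.800 = 9.032 s.
Horizontal: R = v_x · t = 27.78 × 9.032 = 251 m.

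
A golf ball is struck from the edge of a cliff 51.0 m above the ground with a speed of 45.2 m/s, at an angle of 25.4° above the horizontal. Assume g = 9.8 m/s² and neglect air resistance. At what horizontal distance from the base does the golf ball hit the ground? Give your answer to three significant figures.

235 m

Components: v_x = 45.2 cos 25.4° = 40.83 m/s, v_y = 45.2 sin 25.4° = 19.39 m/s.
Vertical: 0 = 51.0 + 19.39 t − ½(9.8) t² ⇒ 4.900 t² − 19.39 t − 51.0 = 0.
t = [19.39 + √(376.0 + 999.6)] / 9.800 = 5.763 s.
Horizontal: R = v_x · t = 40.83 × 5.763 = 235 m.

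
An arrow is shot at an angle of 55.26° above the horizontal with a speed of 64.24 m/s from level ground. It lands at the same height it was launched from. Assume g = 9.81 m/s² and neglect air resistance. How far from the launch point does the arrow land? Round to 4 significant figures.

Components: v_x = 64.24 cos 55.26° = 36.607 m/s, v_y = 64.24 sin 55.26° = 52.789 m/s.
Time of flight (same landing height): t = 2 v_y / g = 2 × 52.789 / 9.81 = 10.762 s.
Range: R = v_x · t = 36.607 × 10.762 = 394.0 m.

394.0 m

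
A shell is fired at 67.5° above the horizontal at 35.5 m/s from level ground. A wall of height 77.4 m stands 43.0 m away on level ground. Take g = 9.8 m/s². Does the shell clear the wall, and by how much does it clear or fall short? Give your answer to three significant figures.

No — it falls 22.7 m short of clearing the wall.

v_x = 35.5 cos 67.5° = 13.59 m/s; v_y0 = 35.5 sin 67.5° = 32.80 m/s.
Time to reach the wall: t = 43.0 / 13.59 = 3.164 s.
Height at that point: y = 32.80×3.164 − 4.900×3.164² = 54.73 m.
That is 77.4 − 54.73 = 22.7 m below the top of the wall, so the shell does not clear it.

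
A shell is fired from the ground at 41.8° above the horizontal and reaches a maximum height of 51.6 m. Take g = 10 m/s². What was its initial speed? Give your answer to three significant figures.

At maximum height v_y = 0, so (v₀ sin θ)² = 2 g H.
v₀ sin 41.8° = √(2 × 10 × 51.6) = 32.12 m/s.
v₀ = 32.12 / sin 41.8° = 32.12 / 0.6665 = 48.2 m/s.

48.2 m/s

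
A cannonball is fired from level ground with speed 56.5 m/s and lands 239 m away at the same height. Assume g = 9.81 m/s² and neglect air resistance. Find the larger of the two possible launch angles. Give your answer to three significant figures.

Level-ground range: R = v₀² sin(2θ)/g ⇒ sin 2θ = R g / v₀² = 239×9.81/56.5² = 0.7345.
2θ = arcsin(0.7345) = 47.26° or 180° − 47.26° = 132.74°.
So θ = 23.6° or θ = 66.4°.

66.4°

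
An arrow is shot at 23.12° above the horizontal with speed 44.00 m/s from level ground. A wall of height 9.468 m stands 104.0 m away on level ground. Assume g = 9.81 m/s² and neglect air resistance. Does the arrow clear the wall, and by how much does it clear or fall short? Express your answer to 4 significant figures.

v_x = 44.00 cos 23.12° = 40.466 m/s; v_y0 = 44.00 sin 23.12° = 17.277 m/s.
Time to reach the wall: t = 104.0 / 40.466 = 2.5701 s.
Height at that point: y = 17.277×2.5701 − 4.905×2.5701² = 12.004 m.
That is 12.004 − 9.468 = 2.536 m above the top of the wall, so the arrow clears it.

Yes — it clears the wall by 2.536 m.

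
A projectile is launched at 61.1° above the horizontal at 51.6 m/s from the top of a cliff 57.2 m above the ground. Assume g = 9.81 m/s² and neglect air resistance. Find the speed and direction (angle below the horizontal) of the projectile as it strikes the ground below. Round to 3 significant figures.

61.5 m/s at 66.1° below the horizontal

v_x = 51.6 cos 61.1° = 24.94 m/s (constant).
|v_y| at impact = √((45.17)² + 2×9.81×57.2) = 56.24 m/s.
Speed = √(24.94² + 56.24²) = 61.5 m/s; angle = arctan(56.24/24.94) = 66.1° below horizontal.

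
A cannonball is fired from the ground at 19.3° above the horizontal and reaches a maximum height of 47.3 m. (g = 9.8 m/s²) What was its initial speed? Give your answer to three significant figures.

92.1 m/s

At maximum height v_y = 0, so (v₀ sin θ)² = 2 g H.
v₀ sin 19.3° = √(2 × 9.8 × 47.3) = 30.45 m/s.
v₀ = 30.45 / sin 19.3° = 30.45 / 0.3305 = 92.1 m/s.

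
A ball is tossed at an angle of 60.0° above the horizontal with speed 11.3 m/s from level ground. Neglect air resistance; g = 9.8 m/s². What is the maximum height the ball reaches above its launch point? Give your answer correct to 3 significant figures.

4.89 m

Vertical component of launch velocity: v_y = 11.3 sin 60.0° = 9.786 m/s.
At the highest point the vertical velocity is zero, so v_y² = 2 g h_max.
h_max = (9.786)² / (2 × 9.8) = 95.77 / 19.60 = 4.89 m.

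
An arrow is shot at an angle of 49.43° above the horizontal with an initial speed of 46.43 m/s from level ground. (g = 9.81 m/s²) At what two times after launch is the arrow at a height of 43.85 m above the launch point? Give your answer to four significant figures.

1.599 s and 5.592 s

v_y0 = 46.43 sin 49.43° = 35.269 m/s.
Set y = v_y0 t − ½ g t² = 43.85: 4.905 t² − 35.269 t + 43.85 = 0.
t = [35.269 ± √(1243.9 − 860.34)] / 9.81 = (35.269 ± 19.585) / 9.81, giving t = 1.599 s or t = 5.592 s.
So the arrow is at 43.85 m at t = 1.599 s (rising) and t = 5.592 s (falling).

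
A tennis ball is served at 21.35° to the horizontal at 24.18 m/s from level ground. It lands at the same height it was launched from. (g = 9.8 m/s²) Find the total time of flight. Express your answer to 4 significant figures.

1.797 s

Vertical component: v_y = 24.18 sin 21.35° = 8.8031 m/s.
For a projectile landing at launch height, time of flight is t = 2 v_y / g = 2 × 8.8031 / 9.8 = 1.797 s.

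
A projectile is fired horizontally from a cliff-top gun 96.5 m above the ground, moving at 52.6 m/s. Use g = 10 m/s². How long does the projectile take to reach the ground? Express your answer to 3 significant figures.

The horizontal speed doesn't affect the fall. With v_y0 = 0, h = ½ g t².
t = √(2 × 96.5 / 10) = √19.30 = 4.39 s.

4.39 s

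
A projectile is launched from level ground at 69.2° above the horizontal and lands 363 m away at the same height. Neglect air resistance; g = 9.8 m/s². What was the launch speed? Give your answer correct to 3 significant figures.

On level ground, R = v₀² sin(2θ) / g, so v₀ = √(R g / sin 2θ).
sin(2 × 69.2°) = 0.6639.
v₀ = √(363 × 9.8 / 0.6639) = √5358 = 73.2 m/s.

73.2 m/s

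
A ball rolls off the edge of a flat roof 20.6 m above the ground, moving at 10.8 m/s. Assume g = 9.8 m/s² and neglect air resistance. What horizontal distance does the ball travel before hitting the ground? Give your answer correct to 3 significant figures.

22.1 m

Initial vertical velocity is zero, so the fall time comes from h = ½ g t²: t = √(2 × 20.6 / 9.8) = 2.050 s.
Horizontal motion is uniform at 10.8 m/s, so x = 10.8 × 2.050 = 22.1 m.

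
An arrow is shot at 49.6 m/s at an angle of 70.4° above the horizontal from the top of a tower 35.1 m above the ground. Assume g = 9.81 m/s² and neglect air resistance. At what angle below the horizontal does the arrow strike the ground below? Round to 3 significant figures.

72.8°

v_x = 49.6 cos 70.4° = 16.64 m/s.
At impact |v_y| = √(v_y0² + 2 g h) = √(46.73² + 2×9.81×35.1) = 53.59 m/s.
Angle below horizontal = arctan(|v_y| / v_x) = arctan(53.59 / 16.64) = 72.8°.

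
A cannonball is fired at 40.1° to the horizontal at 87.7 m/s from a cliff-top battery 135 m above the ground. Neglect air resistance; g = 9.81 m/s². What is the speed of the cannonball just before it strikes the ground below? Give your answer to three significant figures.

102 m/s

v_x = 87.7 cos 40.1° = 67.08 m/s is unchanged throughout.
For the vertical component, v_y² = v_y0² + 2 g h = (56.49)² + 2×9.81×135 = 5840, so |v_y| = 76.42 m/s.
Impact speed = √(v_x² + v_y²) = √(4500 + 5840) = 102 m/s.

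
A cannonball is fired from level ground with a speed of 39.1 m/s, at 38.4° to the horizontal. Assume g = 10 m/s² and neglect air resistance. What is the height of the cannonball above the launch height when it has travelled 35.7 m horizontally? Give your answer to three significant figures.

21.5 m

v_x = 39.1 cos 38.4° = 30.64 m/s, v_y0 = 39.1 sin 38.4° = 24.29 m/s.
Time to reach x = 35.7 m: t = x / v_x = 35.7 / 30.64 = 1.165 s.
y = v_y0 t − ½ g t² = 24.29×1.165 − 5.000×1.165² = 21.5 m.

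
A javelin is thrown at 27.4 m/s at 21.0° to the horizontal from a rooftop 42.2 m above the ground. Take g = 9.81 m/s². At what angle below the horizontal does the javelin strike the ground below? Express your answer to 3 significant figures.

49.9°

v_x = 27.4 cos 21.0° = 25.58 m/s.
At impact |v_y| = √(v_y0² + 2 g h) = √(9.819² + 2×9.81×42.2) = 30.40 m/s.
Angle below horizontal = arctan(|v_y| / v_x) = arctan(30.40 / 25.58) = 49.9°.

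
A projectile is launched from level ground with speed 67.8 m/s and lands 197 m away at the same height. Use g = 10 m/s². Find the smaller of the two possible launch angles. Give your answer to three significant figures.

12.7°

Level-ground range: R = v₀² sin(2θ)/g ⇒ sin 2θ = R g / v₀² = 197×10/67.8² = 0.4286.
2θ = arcsin(0.4286) = 25.38° or 180° − 25.38° = 154.62°.
So θ = 12.7° or θ = 77.3°.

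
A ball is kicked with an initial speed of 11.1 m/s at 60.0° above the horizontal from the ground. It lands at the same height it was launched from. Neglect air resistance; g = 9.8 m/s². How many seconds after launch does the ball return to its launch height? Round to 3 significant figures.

Vertical component: v_y = 11.1 sin 60.0° = 9.613 m/s.
For a projectile landing at launch height, time of flight is t = 2 v_y / g = 2 × 9.613 / 9.8 = 1.96 s.

1.96 s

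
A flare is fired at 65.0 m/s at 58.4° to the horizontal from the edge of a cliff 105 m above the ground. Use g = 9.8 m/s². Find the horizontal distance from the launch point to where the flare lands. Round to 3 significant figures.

Components: v_x = 65.0 cos 58.4° = 34.06 m/s, v_y = 65.0 sin 58.4° = 55.36 m/s.
Vertical: 0 = 105 + 55.36 t − ½(9.8) t² ⇒ 4.900 t² − 55.36 t − 105 = 0.
t = [55.36 + √(3065 + 2058)] / 9.800 = 12.95 s.
Horizontal: R = v_x · t = 34.06 × 12.95 = 441 m.

441 m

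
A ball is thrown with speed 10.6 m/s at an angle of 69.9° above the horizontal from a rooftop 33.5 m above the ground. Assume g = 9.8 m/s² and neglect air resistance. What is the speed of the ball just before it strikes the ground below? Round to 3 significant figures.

v_x = 10.6 cos 69.9° = 3.643 m/s is unchanged throughout.
For the vertical component, v_y² = v_y0² + 2 g h = (9.954)² + 2×9.8×33.5 = 755.7, so |v_y| = 27.49 m/s.
Impact speed = √(v_x² + v_y²) = √(13.27 + 755.7) = 27.7 m/s.

27.7 m/s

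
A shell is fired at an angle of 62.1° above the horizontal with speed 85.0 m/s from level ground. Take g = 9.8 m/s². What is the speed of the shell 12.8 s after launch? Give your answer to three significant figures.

v_x = 85.0 cos 62.1° = 39.77 m/s (constant).
v_y(t) = 85.0 sin 62.1° − g t = 75.12 − 9.8 × 12.8 = -50.32 m/s.
Speed = √(v_x² + v_y²) = √(1582 + 2532) = 64.1 m/s.

64.1 m/s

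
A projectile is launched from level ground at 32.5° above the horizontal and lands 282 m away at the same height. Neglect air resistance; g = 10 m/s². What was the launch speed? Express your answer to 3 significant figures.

55.8 m/s

On level ground, R = v₀² sin(2θ) / g, so v₀ = √(R g / sin 2θ).
sin(2 × 32.5°) = 0.9063.
v₀ = √(282 × 10 / 0.9063) = √3112 = 55.8 m/s.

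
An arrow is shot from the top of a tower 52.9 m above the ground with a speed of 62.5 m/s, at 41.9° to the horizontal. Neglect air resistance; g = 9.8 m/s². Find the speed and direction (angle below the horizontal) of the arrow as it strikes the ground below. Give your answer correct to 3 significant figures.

v_x = 62.5 cos 41.9° = 46.52 m/s (constant).
|v_y| at impact = √((41.74)² + 2×9.8×52.9) = 52.72 m/s.
Speed = √(46.52² + 52.72²) = 70.3 m/s; angle = arctan(52.72/46.52) = 48.6° below horizontal.

70.3 m/s at 48.6° below the horizontal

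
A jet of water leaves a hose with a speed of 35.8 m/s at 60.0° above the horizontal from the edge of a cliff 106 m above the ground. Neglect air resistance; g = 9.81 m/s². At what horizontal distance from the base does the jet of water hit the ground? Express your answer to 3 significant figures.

157 m

Components: v_x = 35.8 cos 60.0° = 17.90 m/s, v_y = 35.8 sin 60.0° = 31.00 m/s.
Vertical: 0 = 106 + 31.00 t − ½(9.81) t² ⇒ 4.905 t² − 31.00 t − 106 = 0.
t = [31.00 + √(961.0 + 2080)] / 9.810 = 8.781 s.
Horizontal: R = v_x · t = 17.90 × 8.781 = 157 m.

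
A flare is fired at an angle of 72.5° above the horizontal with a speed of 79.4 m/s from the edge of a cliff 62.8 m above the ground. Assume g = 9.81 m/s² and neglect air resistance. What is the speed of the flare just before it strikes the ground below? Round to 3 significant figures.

v_x = 79.4 cos 72.5° = 23.88 m/s is unchanged throughout.
For the vertical component, v_y² = v_y0² + 2 g h = (75.73)² + 2×9.81×62.8 = 6967, so |v_y| = 83.47 m/s.
Impact speed = √(v_x² + v_y²) = √(570.3 + 6967) = 86.8 m/s.

86.8 m/s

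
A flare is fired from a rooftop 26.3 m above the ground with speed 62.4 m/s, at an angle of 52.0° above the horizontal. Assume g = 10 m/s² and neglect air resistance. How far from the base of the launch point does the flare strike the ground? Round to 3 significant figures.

Components: v_x = 62.4 cos 52.0° = 38.42 m/s, v_y = 62.4 sin 52.0° = 49.17 m/s.
Vertical: 0 = 26.3 + 49.17 t − ½(10) t² ⇒ 5.000 t² − 49.17 t − 26.3 = 0.
t = [49.17 + √(2418 + 526.0)] / 10.00 = 10.34 s.
Horizontal: R = v_x · t = 38.42 × 10.34 = 397 m.

397 m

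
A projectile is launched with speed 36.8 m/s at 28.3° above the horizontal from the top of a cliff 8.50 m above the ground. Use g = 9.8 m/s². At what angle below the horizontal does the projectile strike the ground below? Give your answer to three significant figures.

v_x = 36.8 cos 28.3° = 32.40 m/s.
At impact |v_y| = √(v_y0² + 2 g h) = √(17.45² + 2×9.8×8.50) = 21.70 m/s.
Angle below horizontal = arctan(|v_y| / v_x) = arctan(21.70 / 32.40) = 33.8°.

33.8°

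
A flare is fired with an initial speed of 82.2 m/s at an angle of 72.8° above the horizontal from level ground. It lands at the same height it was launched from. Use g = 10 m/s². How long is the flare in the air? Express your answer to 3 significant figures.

15.7 s

Vertical component: v_y = 82.2 sin 72.8° = 78.52 m/s.
For a projectile landing at launch height, time of flight is t = 2 v_y / g = 2 × 78.52 / 10 = 15.7 s.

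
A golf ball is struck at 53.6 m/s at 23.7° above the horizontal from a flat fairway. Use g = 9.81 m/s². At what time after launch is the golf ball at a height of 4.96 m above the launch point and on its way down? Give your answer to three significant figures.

v_y0 = 53.6 sin 23.7° = 21.54 m/s.
Set y = v_y0 t − ½ g t² = 4.96: 4.905 t² − 21.54 t + 4.96 = 0.
t = [21.54 ± √(464.0 − 97.32)] / 9.81 = (21.54 ± 19.15) / 9.81, giving t = 0.244 s or t = 4.15 s.
On the way down corresponds to the larger root: t = 4.15 s.

4.15 s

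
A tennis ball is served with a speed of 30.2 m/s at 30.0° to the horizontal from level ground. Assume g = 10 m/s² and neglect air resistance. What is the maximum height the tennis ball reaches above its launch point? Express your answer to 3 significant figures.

11.4 m

Vertical component of launch velocity: v_y = 30.2 sin 30.0° = 15.10 m/s.
At the highest point the vertical velocity is zero, so v_y² = 2 g h_max.
h_max = (15.10)² / (2 × 10) = 228.0 / 20.00 = 11.4 m.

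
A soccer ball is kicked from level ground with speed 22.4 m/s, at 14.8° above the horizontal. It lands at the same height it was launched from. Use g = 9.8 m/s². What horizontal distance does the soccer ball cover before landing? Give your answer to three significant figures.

25.3 m

Components: v_x = 22.4 cos 14.8° = 21.66 m/s, v_y = 22.4 sin 14.8° = 5.722 m/s.
Time of flight (same landing height): t = 2 v_y / g = 2 × 5.722 / 9.8 = 1.168 s.
Range: R = v_x · t = 21.66 × 1.168 = 25.3 m.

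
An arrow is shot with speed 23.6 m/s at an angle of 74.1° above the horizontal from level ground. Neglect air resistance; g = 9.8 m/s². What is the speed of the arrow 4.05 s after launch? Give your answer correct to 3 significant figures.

18.2 m/s

v_x = 23.6 cos 74.1° = 6.465 m/s (constant).
v_y(t) = 23.6 sin 74.1° − g t = 22.70 − 9.8 × 4.05 = -16.99 m/s.
Speed = √(v_x² + v_y²) = √(41.80 + 288.7) = 18.2 m/s.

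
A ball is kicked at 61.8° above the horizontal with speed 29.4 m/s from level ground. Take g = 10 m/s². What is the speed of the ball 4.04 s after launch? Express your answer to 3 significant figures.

20.1 m/s

v_x = 29.4 cos 61.8° = 13.89 m/s (constant).
v_y(t) = 29.4 sin 61.8° − g t = 25.91 − 10 × 4.04 = -14.49 m/s.
Speed = √(v_x² + v_y²) = √(192.9 + 210.0) = 20.1 m/s.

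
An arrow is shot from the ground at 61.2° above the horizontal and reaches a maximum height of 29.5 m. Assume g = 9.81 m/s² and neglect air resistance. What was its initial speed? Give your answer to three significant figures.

At maximum height v_y = 0, so (v₀ sin θ)² = 2 g H.
v₀ sin 61.2° = √(2 × 9.81 × 29.5) = 24.06 m/s.
v₀ = 24.06 / sin 61.2° = 24.06 / 0.8763 = 27.5 m/s.

27.5 m/s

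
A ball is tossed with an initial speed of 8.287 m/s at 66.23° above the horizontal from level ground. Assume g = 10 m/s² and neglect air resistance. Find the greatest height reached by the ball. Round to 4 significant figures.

Vertical component of launch velocity: v_y = 8.287 sin 66.23° = 7.5840 m/s.
At the highest point the vertical velocity is zero, so v_y² = 2 g h_max.
h_max = (7.5840)² / (2 × 10) = 57.517 / 20.00 = 2.876 m.

2.876 m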